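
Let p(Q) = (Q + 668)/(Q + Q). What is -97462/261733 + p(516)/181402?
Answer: -1140327842956/3062388383457 ≈ -0.37237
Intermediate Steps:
p(Q) = (668 + Q)/(2*Q) (p(Q) = (668 + Q)/((2*Q)) = (668 + Q)*(1/(2*Q)) = (668 + Q)/(2*Q))
-97462/261733 + p(516)/181402 = -97462/261733 + ((½)*(668 + 516)/516)/181402 = -97462*1/261733 + ((½)*(1/516)*1184)*(1/181402) = -97462/261733 + (148/129)*(1/181402) = -97462/261733 + 74/11700429 = -1140327842956/3062388383457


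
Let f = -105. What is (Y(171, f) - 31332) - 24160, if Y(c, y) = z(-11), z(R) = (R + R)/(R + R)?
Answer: -55491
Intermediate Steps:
z(R) = 1 (z(R) = (2*R)/((2*R)) = (2*R)*(1/(2*R)) = 1)
Y(c, y) = 1
(Y(171, f) - 31332) - 24160 = (1 - 31332) - 24160 = -31331 - 24160 = -55491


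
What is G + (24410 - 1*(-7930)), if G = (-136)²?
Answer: 50836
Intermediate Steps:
G = 18496
G + (24410 - 1*(-7930)) = 18496 + (24410 - 1*(-7930)) = 18496 + (24410 + 7930) = 18496 + 32340 = 50836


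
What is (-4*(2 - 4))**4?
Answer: 4096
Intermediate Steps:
(-4*(2 - 4))**4 = (-4*(-2))**4 = 8**4 = 4096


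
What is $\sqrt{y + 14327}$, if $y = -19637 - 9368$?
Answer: $i \sqrt{14678} \approx 121.15 i$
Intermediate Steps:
$y = -29005$ ($y = -19637 - 9368 = -29005$)
$\sqrt{y + 14327} = \sqrt{-29005 + 14327} = \sqrt{-14678} = i \sqrt{14678}$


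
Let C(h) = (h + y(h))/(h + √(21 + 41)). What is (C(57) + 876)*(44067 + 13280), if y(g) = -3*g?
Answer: 159729401958/3187 + 6537558*√62/3187 ≈ 5.0135e+7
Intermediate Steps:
C(h) = -2*h/(h + √62) (C(h) = (h - 3*h)/(h + √(21 + 41)) = (-2*h)/(h + √62) = -2*h/(h + √62))
(C(57) + 876)*(44067 + 13280) = (-2*57/(57 + √62) + 876)*(44067 + 13280) = (-114/(57 + √62) + 876)*57347 = (876 - 114/(57 + √62))*57347 = 50235972 - 6537558/(57 + √62)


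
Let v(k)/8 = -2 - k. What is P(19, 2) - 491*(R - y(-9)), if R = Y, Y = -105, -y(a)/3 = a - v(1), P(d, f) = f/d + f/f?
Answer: 559761/19 ≈ 29461.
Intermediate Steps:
v(k) = -16 - 8*k (v(k) = 8*(-2 - k) = -16 - 8*k)
P(d, f) = 1 + f/d (P(d, f) = f/d + 1 = 1 + f/d)
y(a) = -72 - 3*a (y(a) = -3*(a - (-16 - 8*1)) = -3*(a - (-16 - 8)) = -3*(a - 1*(-24)) = -3*(a + 24) = -3*(24 + a) = -72 - 3*a)
R = -105
P(19, 2) - 491*(R - y(-9)) = (19 + 2)/19 - 491*(-105 - (-72 - 3*(-9))) = (1/19)*21 - 491*(-105 - (-72 + 27)) = 21/19 - 491*(-105 - 1*(-45)) = 21/19 - 491*(-105 + 45) = 21/19 - 491*(-60) = 21/19 + 29460 = 559761/19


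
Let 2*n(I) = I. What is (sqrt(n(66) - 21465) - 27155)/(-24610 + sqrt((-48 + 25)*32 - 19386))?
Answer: 334142275/302836111 + 2*sqrt(26953419)/302836111 - 24610*I*sqrt(5358)/302836111 + 27155*I*sqrt(20122)/605672222 ≈ 1.1034 + 0.00041139*I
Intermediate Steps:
n(I) = I/2
(sqrt(n(66) - 21465) - 27155)/(-24610 + sqrt((-48 + 25)*32 - 19386)) = (sqrt((1/2)*66 - 21465) - 27155)/(-24610 + sqrt((-48 + 25)*32 - 19386)) = (sqrt(33 - 21465) - 27155)/(-24610 + sqrt(-23*32 - 19386)) = (sqrt(-21432) - 27155)/(-24610 + sqrt(-736 - 19386)) = (2*I*sqrt(5358) - 27155)/(-24610 + sqrt(-20122)) = (-27155 + 2*I*sqrt(5358))/(-24610 + I*sqrt(20122))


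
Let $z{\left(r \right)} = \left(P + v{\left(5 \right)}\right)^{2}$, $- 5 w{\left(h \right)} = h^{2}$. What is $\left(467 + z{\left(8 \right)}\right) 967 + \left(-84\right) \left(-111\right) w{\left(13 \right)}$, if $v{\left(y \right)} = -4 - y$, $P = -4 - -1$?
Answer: $\frac{1378429}{5} \approx 2.7569 \cdot 10^{5}$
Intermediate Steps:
$P = -3$ ($P = -4 + 1 = -3$)
$w{\left(h \right)} = - \frac{h^{2}}{5}$
$z{\left(r \right)} = 144$ ($z{\left(r \right)} = \left(-3 - 9\right)^{2} = \left(-12\right)^{2} = 144$)
$\left(467 + z{\left(8 \right)}\right) 967 + \left(-84\right) \left(-111\right) w{\left(13 \right)} = \left(467 + 144\right) 967 + \left(-84\right) \left(-111\right) \left(- \frac{13^{2}}{5}\right) = 611 \cdot 967 + 9324 \left(\left(- \frac{1}{5}\right) 169\right) = 590837 + 9324 \left(- \frac{169}{5}\right) = 590837 - \frac{1575756}{5} = \frac{1378429}{5}$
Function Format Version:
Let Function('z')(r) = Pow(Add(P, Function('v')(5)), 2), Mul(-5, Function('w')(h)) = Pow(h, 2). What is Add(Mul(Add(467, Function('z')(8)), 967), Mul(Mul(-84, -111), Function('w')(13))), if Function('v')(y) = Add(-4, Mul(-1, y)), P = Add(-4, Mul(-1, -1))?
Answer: Rational(1378429, 5) ≈ 2.7569e+5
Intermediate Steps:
P = -3 (P = Add(-4, 1) = -3)
Function('w')(h) = Mul(Rational(-1, 5), Pow(h, 2))
Function('z')(r) = 144 (Function('z')(r) = Pow(Add(-3, Add(-4, Mul(-1, 5))), 2) = Pow(Add(-3, Add(-4, -5)), 2) = Pow(Add(-3, -9), 2) = Pow(-12, 2) = 144)
Add(Mul(Add(467, Function('z')(8)), 967), Mul(Mul(-84, -111), Function('w')(13))) = Add(Mul(Add(467, 144), 967), Mul(Mul(-84, -111), Mul(Rational(-1, 5), Pow(13, 2)))) = Add(Mul(611, 967), Mul(9324, Mul(Rational(-1, 5), 169))) = Add(590837, Mul(9324, Rational(-169, 5))) = Add(590837, Rational(-1575756, 5)) = Rational(1378429, 5)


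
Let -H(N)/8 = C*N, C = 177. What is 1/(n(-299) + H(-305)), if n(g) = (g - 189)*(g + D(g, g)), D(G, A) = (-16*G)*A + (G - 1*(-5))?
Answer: 1/698764272 ≈ 1.4311e-9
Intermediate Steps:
D(G, A) = 5 + G - 16*A*G (D(G, A) = -16*A*G + (G + 5) = -16*A*G + (5 + G) = 5 + G - 16*A*G)
n(g) = (-189 + g)*(5 - 16*g² + 2*g) (n(g) = (g - 189)*(g + (5 + g - 16*g*g)) = (-189 + g)*(g + (5 + g - 16*g²)) = (-189 + g)*(5 - 16*g² + 2*g))
H(N) = -1416*N
1/(n(-299) + H(-305)) = 1/((-945 - 373*(-299) - 16*(-299)³ + 3026*(-299)²) - 1416*(-305)) = 1/((-945 + 111527 - 16*(-26730899) + 3026*89401) + 431880) = 1/((-945 + 111527 + 427694384 + 270527426) + 431880) = 1/(698332392 + 431880) = 1/698764272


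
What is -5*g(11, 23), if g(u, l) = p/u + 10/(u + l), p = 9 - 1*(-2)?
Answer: -110/17 ≈ -6.4706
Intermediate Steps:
p = 11 (p = 9 + 2 = 11)
g(u, l) = 10/(l + u) + 11/u (g(u, l) = 11/u + 10/(u + l) = 11/u + 10/(l + u) = 10/(l + u) + 11/u)
-5*g(11, 23) = -5*(11*23 + 21*11)/(11*(23 + 11)) = -5*(253 + 231)/(11*34) = -5*484/(11*34) = -5*22/17 = -110/17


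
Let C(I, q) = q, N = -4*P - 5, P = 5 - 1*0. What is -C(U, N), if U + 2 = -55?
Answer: 25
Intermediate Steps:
U = -57 (U = -2 - 55 = -57)
P = 5 (P = 5 + 0 = 5)
N = -25 (N = -4*5 - 5 = -20 - 5 = -25)
-C(U, N) = -1*(-25) = 25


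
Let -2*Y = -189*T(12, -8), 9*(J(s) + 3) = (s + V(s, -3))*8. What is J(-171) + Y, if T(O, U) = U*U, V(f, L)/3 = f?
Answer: 5437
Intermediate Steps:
V(f, L) = 3*f
T(O, U) = U²
J(s) = -3 + 32*s/9 (J(s) = -3 + ((s + 3*s)*8)/9 = -3 + ((4*s)*8)/9 = -3 + (32*s)/9 = -3 + 32*s/9)
Y = 6048 (Y = -(-189)*(-8)²/2 = -(-189)*64/2 = -½*(-12096) = 6048)
J(-171) + Y = (-3 + (32/9)*(-171)) + 6048 = (-3 - 608) + 6048 = -611 + 6048 = 5437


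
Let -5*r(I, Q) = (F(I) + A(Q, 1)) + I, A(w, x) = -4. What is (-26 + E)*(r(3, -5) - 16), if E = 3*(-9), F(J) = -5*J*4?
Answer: 1007/5 ≈ 201.40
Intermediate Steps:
F(J) = -20*J
E = -27
r(I, Q) = 4/5 + 19*I/5 (r(I, Q) = -((-20*I - 4) + I)/5 = -((-4 - 20*I) + I)/5 = -(-4 - 19*I)/5 = 4/5 + 19*I/5)
(-26 + E)*(r(3, -5) - 16) = (-26 - 27)*((4/5 + (19/5)*3) - 16) = -53*((4/5 + 57/5) - 16) = -53*(61/5 - 16) = -53*(-19/5) = 1007/5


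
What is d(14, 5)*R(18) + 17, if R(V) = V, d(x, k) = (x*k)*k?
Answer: 6317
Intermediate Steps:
d(x, k) = x*k² (d(x, k) = (k*x)*k = x*k²)
d(14, 5)*R(18) + 17 = (14*5²)*18 + 17 = (14*25)*18 + 17 = 350*18 + 17 = 6300 + 17 = 6317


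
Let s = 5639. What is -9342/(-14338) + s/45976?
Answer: 255179887/329601944 ≈ 0.77421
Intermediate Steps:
-9342/(-14338) + s/45976 = -9342/(-14338) + 5639/45976 = -9342*(-1/14338) + 5639*(1/45976) = 4671/7169 + 5639/45976 = 255179887/329601944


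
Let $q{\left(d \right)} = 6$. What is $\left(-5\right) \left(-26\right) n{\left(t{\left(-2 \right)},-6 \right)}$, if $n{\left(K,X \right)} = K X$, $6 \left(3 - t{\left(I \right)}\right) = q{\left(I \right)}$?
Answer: $-1560$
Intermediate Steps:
$t{\left(I \right)} = 2$ ($t{\left(I \right)} = 3 - 1 = 2$)
$\left(-5\right) \left(-26\right) n{\left(t{\left(-2 \right)},-6 \right)} = \left(-5\right) \left(-26\right) 2 \left(-6\right) = 130 \left(-12\right) = -1560$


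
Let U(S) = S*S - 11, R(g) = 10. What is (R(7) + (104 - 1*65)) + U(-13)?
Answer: 207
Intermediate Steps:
U(S) = -11 + S² (U(S) = S² - 11 = -11 + S²)
(R(7) + (104 - 1*65)) + U(-13) = (10 + (104 - 1*65)) + (-11 + (-13)²) = (10 + (104 - 65)) + (-11 + 169) = (10 + 39) + 158 = 49 + 158 = 207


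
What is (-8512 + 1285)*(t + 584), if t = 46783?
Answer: -342321309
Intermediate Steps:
(-8512 + 1285)*(t + 584) = (-8512 + 1285)*(46783 + 584) = -7227*47367 = -342321309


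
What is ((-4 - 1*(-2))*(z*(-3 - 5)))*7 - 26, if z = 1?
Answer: 86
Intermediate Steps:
((-4 - 1*(-2))*(z*(-3 - 5)))*7 - 26 = ((-4 - 1*(-2))*(1*(-3 - 5)))*7 - 26 = ((-4 + 2)*(1*(-8)))*7 - 26 = -2*(-8)*7 - 26 = 16*7 - 26 = 112 - 26 = 86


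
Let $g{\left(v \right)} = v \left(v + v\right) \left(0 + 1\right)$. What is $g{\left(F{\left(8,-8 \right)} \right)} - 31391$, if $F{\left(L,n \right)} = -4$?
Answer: $-31359$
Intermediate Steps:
$g{\left(v \right)} = 2 v^{2}$ ($g{\left(v \right)} = v 2 v 1 = 2 v^{2} \cdot 1 = 2 v^{2}$)
$g{\left(F{\left(8,-8 \right)} \right)} - 31391 = 2 \left(-4\right)^{2} - 31391 = 2 \cdot 16 - 31391 = 32 - 31391 = -31359$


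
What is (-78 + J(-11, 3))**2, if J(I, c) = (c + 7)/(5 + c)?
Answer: 94249/16 ≈ 5890.6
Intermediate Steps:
J(I, c) = (7 + c)/(5 + c)
(-78 + J(-11, 3))**2 = (-78 + (7 + 3)/(5 + 3))**2 = (-78 + 10/8)**2 = (-78 + (1/8)*10)**2 = (-78 + 5/4)**2 = (-307/4)**2 = 94249/16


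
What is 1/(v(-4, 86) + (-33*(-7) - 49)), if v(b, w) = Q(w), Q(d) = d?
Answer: 1/268 ≈ 0.0037313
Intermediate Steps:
v(b, w) = w
1/(v(-4, 86) + (-33*(-7) - 49)) = 1/(86 + (-33*(-7) - 49)) = 1/(86 + (231 - 49)) = 1/(86 + 182) = 1/268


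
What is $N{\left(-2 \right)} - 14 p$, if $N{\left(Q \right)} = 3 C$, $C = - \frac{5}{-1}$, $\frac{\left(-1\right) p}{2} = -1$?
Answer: $-13$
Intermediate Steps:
$p = 2$ ($p = \left(-2\right) \left(-1\right) = 2$)
$C = 5$ ($C = \left(-5\right) \left(-1\right) = 5$)
$N{\left(Q \right)} = 15$ ($N{\left(Q \right)} = 3 \cdot 5 = 15$)
$N{\left(-2 \right)} - 14 p = 15 - 28 = -13$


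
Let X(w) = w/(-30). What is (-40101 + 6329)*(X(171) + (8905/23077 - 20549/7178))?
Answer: 114358358629896/414116765 ≈ 2.7615e+5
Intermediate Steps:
X(w) = -w/30 (X(w) = w*(-1/30) = -w/30)
(-40101 + 6329)*(X(171) + (8905/23077 - 20549/7178)) = (-40101 + 6329)*(-1/30*171 + (8905/23077 - 20549/7178)) = -33772*(-57/10 + (8905*(1/23077) - 20549*1/7178)) = -33772*(-57/10 + (8905/23077 - 20549/7178)) = -33772*(-57/10 - 410289183/165646706) = -33772*(-3386188518/414116765) = 114358358629896/414116765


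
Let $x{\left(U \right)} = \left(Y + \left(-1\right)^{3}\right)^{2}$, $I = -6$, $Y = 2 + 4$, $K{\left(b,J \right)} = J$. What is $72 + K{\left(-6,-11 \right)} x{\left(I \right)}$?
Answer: $-203$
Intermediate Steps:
$Y = 6$
$x{\left(U \right)} = 25$ ($x{\left(U \right)} = \left(6 + \left(-1\right)^{3}\right)^{2} = \left(6 - 1\right)^{2} = 5^{2} = 25$)
$72 + K{\left(-6,-11 \right)} x{\left(I \right)} = 72 - 275 = -203$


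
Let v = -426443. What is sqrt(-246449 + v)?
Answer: 2*I*sqrt(168223) ≈ 820.3*I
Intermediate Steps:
sqrt(-246449 + v) = sqrt(-246449 - 426443) = sqrt(-672892) = 2*I*sqrt(168223)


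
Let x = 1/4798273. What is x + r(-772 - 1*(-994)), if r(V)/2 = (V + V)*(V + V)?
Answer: 1891824692257/4798273 ≈ 3.9427e+5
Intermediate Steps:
x = 1/4798273 ≈ 2.0841e-7
r(V) = 8*V² (r(V) = 2*((V + V)*(V + V)) = 2*((2*V)*(2*V)) = 2*(4*V²) = 8*V²)
x + r(-772 - 1*(-994)) = 1/4798273 + 8*(-772 - 1*(-994))² = 1/4798273 + 8*(-772 + 994)² = 1/4798273 + 8*222² = 1/4798273 + 8*49284 = 1/4798273 + 394272 = 1891824692257/4798273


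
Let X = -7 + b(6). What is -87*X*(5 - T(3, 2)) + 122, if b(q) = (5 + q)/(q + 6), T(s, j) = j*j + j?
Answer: -1629/4 ≈ -407.25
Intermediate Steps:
T(s, j) = j + j² (T(s, j) = j² + j = j + j²)
b(q) = (5 + q)/(6 + q)
X = -73/12 (X = -7 + (5 + 6)/(6 + 6) = -7 + 11/12 = -73/12 ≈ -6.0833)
-87*X*(5 - T(3, 2)) + 122 = -(-2117)*(5 - 2*(1 + 2))/4 + 122 = -(-2117)*(5 - 2*3)/4 + 122 = -(-2117)*(5 - 1*6)/4 + 122 = -(-2117)*(5 - 6)/4 + 122 = -(-2117)*(-1)/4 + 122 = -87*73/12 + 122 = -2117/4 + 122 = -1629/4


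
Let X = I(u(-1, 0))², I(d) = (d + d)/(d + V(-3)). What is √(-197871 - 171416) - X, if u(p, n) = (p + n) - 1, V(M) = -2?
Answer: -1 + I*√369287 ≈ -1.0 + 607.69*I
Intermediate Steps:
u(p, n) = -1 + n + p (u(p, n) = (n + p) - 1 = -1 + n + p)
I(d) = 2*d/(-2 + d) (I(d) = (d + d)/(d - 2) = (2*d)/(-2 + d) = 2*d/(-2 + d))
X = 1 (X = (2*(-1 + 0 - 1)/(-2 + (-1 + 0 - 1)))² = (2*(-2)/(-2 - 2))² = (2*(-2)/(-4))² = (2*(-2)*(-¼))² = 1² = 1)
√(-197871 - 171416) - X = √(-197871 - 171416) - 1*1 = √(-369287) - 1 = I*√369287 - 1 = -1 + I*√369287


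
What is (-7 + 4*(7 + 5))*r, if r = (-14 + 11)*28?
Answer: -3444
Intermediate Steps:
r = -84 (r = -3*28 = -84)
(-7 + 4*(7 + 5))*r = (-7 + 4*(7 + 5))*(-84) = (-7 + 4*12)*(-84) = (-7 + 48)*(-84) = 41*(-84) = -3444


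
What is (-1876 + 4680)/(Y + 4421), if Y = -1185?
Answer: 701/809 ≈ 0.86650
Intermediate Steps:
(-1876 + 4680)/(Y + 4421) = (-1876 + 4680)/(-1185 + 4421) = 2804/3236 = 2804*(1/3236) = 701/809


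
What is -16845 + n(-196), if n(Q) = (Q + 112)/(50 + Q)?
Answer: -1229643/73 ≈ -16844.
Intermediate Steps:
n(Q) = (112 + Q)/(50 + Q)
-16845 + n(-196) = -16845 + (112 - 196)/(50 - 196) = -16845 - 84/(-146) = -16845 - 1/146*(-84) = -16845 + 42/73 = -1229643/73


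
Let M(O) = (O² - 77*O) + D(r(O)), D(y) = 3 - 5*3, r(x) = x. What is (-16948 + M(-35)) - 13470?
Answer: -26510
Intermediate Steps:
D(y) = -12 (D(y) = 3 - 15 = -12)
M(O) = -12 + O² - 77*O (M(O) = (O² - 77*O) - 12 = -12 + O² - 77*O)
(-16948 + M(-35)) - 13470 = (-16948 + (-12 + (-35)² - 77*(-35))) - 13470 = (-16948 + (-12 + 1225 + 2695)) - 13470 = (-16948 + 3908) - 13470 = -13040 - 13470 = -26510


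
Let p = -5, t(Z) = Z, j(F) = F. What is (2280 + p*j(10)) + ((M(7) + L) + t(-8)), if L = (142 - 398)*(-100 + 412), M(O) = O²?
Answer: -77601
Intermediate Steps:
L = -79872 (L = -256*312 = -79872)
(2280 + p*j(10)) + ((M(7) + L) + t(-8)) = (2280 - 5*10) + ((7² - 79872) - 8) = (2280 - 50) + ((49 - 79872) - 8) = 2230 + (-79823 - 8) = 2230 - 79831 = -77601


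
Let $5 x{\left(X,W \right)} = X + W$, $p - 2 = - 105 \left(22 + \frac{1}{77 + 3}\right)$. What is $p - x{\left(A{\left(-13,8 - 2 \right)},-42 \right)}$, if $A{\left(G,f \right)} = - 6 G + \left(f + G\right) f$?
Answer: $- \frac{184649}{80} \approx -2308.1$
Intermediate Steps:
$A{\left(G,f \right)} = - 6 G + f \left(G + f\right)$ ($A{\left(G,f \right)} = - 6 G + \left(G + f\right) f = - 6 G + f \left(G + f\right)$)
$p = - \frac{36949}{16}$ ($p = 2 - 105 \left(22 + \frac{1}{77 + 3}\right) = 2 - 105 \left(22 + \frac{1}{80}\right) = 2 - \frac{36981}{16} = - \frac{36949}{16} \approx -2309.3$)
$x{\left(X,W \right)} = \frac{W}{5} + \frac{X}{5}$ ($x{\left(X,W \right)} = \frac{X + W}{5} = \frac{W + X}{5} = \frac{W}{5} + \frac{X}{5}$)
$p - x{\left(A{\left(-13,8 - 2 \right)},-42 \right)} = - \frac{36949}{16} - \left(\frac{1}{5} \left(-42\right) + \frac{\left(8 - 2\right)^{2} - -78 - 13 \left(8 - 2\right)}{5}\right) = - \frac{36949}{16} - \left(- \frac{42}{5} + \frac{\left(8 - 2\right)^{2} + 78 - 13 \left(8 - 2\right)}{5}\right) = - \frac{36949}{16} - \left(- \frac{42}{5} + \frac{6^{2} + 78 - 78}{5}\right) = - \frac{36949}{16} - \left(- \frac{42}{5} + \frac{36 + 78 - 78}{5}\right) = - \frac{36949}{16} - \left(- \frac{42}{5} + \frac{1}{5} \cdot 36\right) = - \frac{36949}{16} - \left(- \frac{42}{5} + \frac{36}{5}\right) = - \frac{36949}{16} - - \frac{6}{5} = - \frac{36949}{16} + \frac{6}{5} = - \frac{184649}{80}$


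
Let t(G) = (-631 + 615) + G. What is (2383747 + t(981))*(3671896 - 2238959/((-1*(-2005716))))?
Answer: 1463572936137532902/167143 ≈ 8.7564e+12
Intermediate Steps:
t(G) = -16 + G
(2383747 + t(981))*(3671896 - 2238959/((-1*(-2005716)))) = (2383747 + (-16 + 981))*(3671896 - 2238959/((-1*(-2005716)))) = (2383747 + 965)*(3671896 - 2238959/2005716) = 2384712*(3671896 - 2238959*1/2005716) = 2384712*(3671896 - 2238959/2005716) = 2384712*(7364778318577/2005716) = 1463572936137532902/167143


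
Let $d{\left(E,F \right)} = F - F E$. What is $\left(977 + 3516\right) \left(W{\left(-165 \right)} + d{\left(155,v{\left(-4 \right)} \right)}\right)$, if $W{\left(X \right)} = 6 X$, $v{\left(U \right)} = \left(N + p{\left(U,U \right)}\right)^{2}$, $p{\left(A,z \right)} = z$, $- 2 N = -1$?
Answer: $- \frac{25848229}{2} \approx -1.2924 \cdot 10^{7}$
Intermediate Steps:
$N = \frac{1}{2}$ ($N = \left(- \frac{1}{2}\right) \left(-1\right) = \frac{1}{2} \approx 0.5$)
$v{\left(U \right)} = \left(\frac{1}{2} + U\right)^{2}$
$d{\left(E,F \right)} = F - E F$
$\left(977 + 3516\right) \left(W{\left(-165 \right)} + d{\left(155,v{\left(-4 \right)} \right)}\right) = \left(977 + 3516\right) \left(6 \left(-165\right) + \frac{\left(1 + 2 \left(-4\right)\right)^{2}}{4} \left(1 - 155\right)\right) = 4493 \left(-990 + \frac{\left(1 - 8\right)^{2}}{4} \left(1 - 155\right)\right) = 4493 \left(-990 + \frac{\left(-7\right)^{2}}{4} \left(-154\right)\right) = 4493 \left(-990 + \frac{1}{4} \cdot 49 \left(-154\right)\right) = 4493 \left(-990 + \frac{49}{4} \left(-154\right)\right) = 4493 \left(-990 - \frac{3773}{2}\right) = 4493 \left(- \frac{5753}{2}\right) = - \frac{25848229}{2}$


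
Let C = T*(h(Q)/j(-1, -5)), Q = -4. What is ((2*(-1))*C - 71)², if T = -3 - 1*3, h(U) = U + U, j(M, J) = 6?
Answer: 7569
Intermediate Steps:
h(U) = 2*U
T = -6 (T = -3 - 3 = -6)
C = 8 (C = -6*2*(-4)/6 = -(-48)/6 = -6*(-4/3) = 8)
((2*(-1))*C - 71)² = ((2*(-1))*8 - 71)² = (-2*8 - 71)² = (-16 - 71)² = (-87)² = 7569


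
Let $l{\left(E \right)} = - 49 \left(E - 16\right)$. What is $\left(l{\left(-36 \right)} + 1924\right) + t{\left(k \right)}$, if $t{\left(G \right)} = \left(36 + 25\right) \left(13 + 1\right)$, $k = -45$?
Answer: $5326$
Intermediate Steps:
$t{\left(G \right)} = 854$ ($t{\left(G \right)} = 61 \cdot 14 = 854$)
$l{\left(E \right)} = 784 - 49 E$ ($l{\left(E \right)} = - 49 \left(-16 + E\right) = 784 - 49 E$)
$\left(l{\left(-36 \right)} + 1924\right) + t{\left(k \right)} = \left(\left(784 - -1764\right) + 1924\right) + 854 = \left(\left(784 + 1764\right) + 1924\right) + 854 = \left(2548 + 1924\right) + 854 = 4472 + 854 = 5326$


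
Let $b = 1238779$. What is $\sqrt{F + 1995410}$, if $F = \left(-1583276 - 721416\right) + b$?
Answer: $\sqrt{929497} \approx 964.1$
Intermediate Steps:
$F = -1065913$ ($F = \left(-1583276 - 721416\right) + 1238779 = -2304692 + 1238779 = -1065913$)
$\sqrt{F + 1995410} = \sqrt{-1065913 + 1995410} = \sqrt{929497}$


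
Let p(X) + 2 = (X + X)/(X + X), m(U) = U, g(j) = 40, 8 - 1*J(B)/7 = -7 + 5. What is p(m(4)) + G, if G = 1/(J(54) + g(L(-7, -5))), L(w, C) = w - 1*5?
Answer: -109/110 ≈ -0.99091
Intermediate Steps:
J(B) = 70 (J(B) = 56 - 7*(-7 + 5) = 56 - 7*(-2) = 56 + 14 = 70)
L(w, C) = -5 + w (L(w, C) = w - 5 = -5 + w)
p(X) = -1 (p(X) = -2 + (X + X)/(X + X) = -2 + (2*X)/((2*X)) = -2 + (2*X)*(1/(2*X)) = -2 + 1 = -1)
G = 1/110 (G = 1/(70 + 40) = 1/110 ≈ 0.0090909)
p(m(4)) + G = -1 + 1/110 = -109/110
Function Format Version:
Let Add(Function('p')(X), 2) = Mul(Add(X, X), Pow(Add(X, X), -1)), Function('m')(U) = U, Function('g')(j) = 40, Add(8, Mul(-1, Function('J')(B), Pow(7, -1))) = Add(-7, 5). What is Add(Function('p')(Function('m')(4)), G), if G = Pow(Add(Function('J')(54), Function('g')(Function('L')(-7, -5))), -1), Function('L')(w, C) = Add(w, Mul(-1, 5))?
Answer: Rational(-109, 110) ≈ -0.99091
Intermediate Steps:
Function('J')(B) = 70 (Function('J')(B) = Add(56, Mul(-7, Add(-7, 5))) = Add(56, Mul(-7, -2)) = Add(56, 14) = 70)
Function('L')(w, C) = Add(-5, w) (Function('L')(w, C) = Add(w, -5) = Add(-5, w))
Function('p')(X) = -1 (Function('p')(X) = Add(-2, Mul(Add(X, X), Pow(Add(X, X), -1))) = Add(-2, Mul(Mul(2, X), Pow(Mul(2, X), -1))) = Add(-2, Mul(Mul(2, X), Mul(Rational(1, 2), Pow(X, -1)))) = Add(-2, 1) = -1)
G = Rational(1, 110) (G = Pow(Add(70, 40), -1) = Pow(110, -1) = Rational(1, 110) ≈ 0.0090909)
Add(Function('p')(Function('m')(4)), G) = Add(-1, Rational(1, 110)) = Rational(-109, 110)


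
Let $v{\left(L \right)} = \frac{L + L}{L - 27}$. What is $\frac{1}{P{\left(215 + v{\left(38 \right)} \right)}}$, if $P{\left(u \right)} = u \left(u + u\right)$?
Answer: $\frac{121}{11916962} \approx 1.0154 \cdot 10^{-5}$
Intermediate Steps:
$v{\left(L \right)} = \frac{2 L}{-27 + L}$
$P{\left(u \right)} = 2 u^{2}$ ($P{\left(u \right)} = u 2 u = 2 u^{2}$)
$\frac{1}{P{\left(215 + v{\left(38 \right)} \right)}} = \frac{1}{2 \left(215 + 2 \cdot 38 \frac{1}{-27 + 38}\right)^{2}} = \frac{1}{2 \left(215 + 2 \cdot 38 \cdot \frac{1}{11}\right)^{2}} = \frac{1}{2 \left(215 + \frac{76}{11}\right)^{2}} = \frac{1}{2 \left(\frac{2441}{11}\right)^{2}} = \frac{1}{2 \cdot \frac{5958481}{121}} = \frac{1}{\frac{11916962}{121}} = \frac{121}{11916962}$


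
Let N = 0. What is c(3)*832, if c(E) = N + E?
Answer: 2496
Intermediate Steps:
c(E) = E (c(E) = 0 + E = E)
c(3)*832 = 3*832 = 2496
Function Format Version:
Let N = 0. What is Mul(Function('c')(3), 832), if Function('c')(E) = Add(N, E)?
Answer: 2496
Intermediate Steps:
Function('c')(E) = E (Function('c')(E) = Add(0, E) = E)
Mul(Function('c')(3), 832) = Mul(3, 832) = 2496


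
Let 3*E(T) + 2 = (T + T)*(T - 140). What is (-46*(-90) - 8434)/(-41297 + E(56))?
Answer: 12882/133301 ≈ 0.096638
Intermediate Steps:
E(T) = -2/3 + 2*T*(-140 + T)/3 (E(T) = -2/3 + ((T + T)*(T - 140))/3 = -2/3 + ((2*T)*(-140 + T))/3 = -2/3 + (2*T*(-140 + T))/3 = -2/3 + 2*T*(-140 + T)/3)
(-46*(-90) - 8434)/(-41297 + E(56)) = (-46*(-90) - 8434)/(-41297 + (-2/3 - 280/3*56 + (2/3)*56**2)) = (4140 - 8434)/(-41297 + (-2/3 - 15680/3 + (2/3)*3136)) = -4294/(-41297 + (-2/3 - 15680/3 + 6272/3)) = -4294/(-41297 - 9410/3) = -4294/(-133301/3) = -4294*(-3/133301) = 12882/133301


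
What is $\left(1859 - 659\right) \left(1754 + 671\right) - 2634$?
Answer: $2907366$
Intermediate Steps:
$\left(1859 - 659\right) \left(1754 + 671\right) - 2634 = 1200 \cdot 2425 - 2634 = 2910000 - 2634 = 2907366$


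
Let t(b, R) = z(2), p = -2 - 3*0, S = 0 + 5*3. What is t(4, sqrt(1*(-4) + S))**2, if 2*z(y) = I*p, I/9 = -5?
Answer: 2025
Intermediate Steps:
I = -45 (I = 9*(-5) = -45)
S = 15 (S = 0 + 15 = 15)
p = -2 (p = -2 + 0 = -2)
z(y) = 45 (z(y) = (-45*(-2))/2 = (1/2)*90 = 45)
t(b, R) = 45
t(4, sqrt(1*(-4) + S))**2 = 45**2 = 2025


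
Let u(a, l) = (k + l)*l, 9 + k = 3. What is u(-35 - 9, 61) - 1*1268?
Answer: 2087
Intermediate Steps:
k = -6 (k = -9 + 3 = -6)
u(a, l) = l*(-6 + l) (u(a, l) = (-6 + l)*l = l*(-6 + l))
u(-35 - 9, 61) - 1*1268 = 61*(-6 + 61) - 1*1268 = 61*55 - 1268 = 3355 - 1268 = 2087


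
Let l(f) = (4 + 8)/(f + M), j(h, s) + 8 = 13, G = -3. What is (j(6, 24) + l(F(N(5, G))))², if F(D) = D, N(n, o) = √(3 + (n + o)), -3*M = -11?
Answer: 41281/361 - 10476*√5/361 ≈ 49.462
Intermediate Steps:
M = 11/3 (M = -⅓*(-11) = 11/3 ≈ 3.6667)
N(n, o) = √(3 + n + o)
j(h, s) = 5 (j(h, s) = -8 + 13 = 5)
l(f) = 12/(11/3 + f) (l(f) = (4 + 8)/(f + 11/3) = 12/(11/3 + f))
(j(6, 24) + l(F(N(5, G))))² = (5 + 36/(11 + 3*√(3 + 5 - 3)))² = (5 + 36/(11 + 3*√5))²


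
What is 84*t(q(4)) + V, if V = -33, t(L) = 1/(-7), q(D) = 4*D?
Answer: -45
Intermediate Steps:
t(L) = -⅐
84*t(q(4)) + V = 84*(-⅐) - 33 = -12 - 33 = -45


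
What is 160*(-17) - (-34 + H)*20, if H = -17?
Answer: -1700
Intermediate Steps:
160*(-17) - (-34 + H)*20 = 160*(-17) - (-34 - 17)*20 = -2720 - (-51)*20 = -2720 - 1*(-1020) = -2720 + 1020 = -1700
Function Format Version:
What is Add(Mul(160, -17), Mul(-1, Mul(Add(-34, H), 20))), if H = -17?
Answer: -1700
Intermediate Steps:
Add(Mul(160, -17), Mul(-1, Mul(Add(-34, H), 20))) = Add(Mul(160, -17), Mul(-1, Mul(Add(-34, -17), 20))) = Add(-2720, Mul(-1, Mul(-51, 20))) = Add(-2720, Mul(-1, -1020)) = Add(-2720, 1020) = -1700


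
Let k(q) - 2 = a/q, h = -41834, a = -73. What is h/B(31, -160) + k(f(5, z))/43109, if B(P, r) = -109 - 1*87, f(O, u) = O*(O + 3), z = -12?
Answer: 18034219403/84493640 ≈ 213.44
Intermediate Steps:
f(O, u) = O*(3 + O)
k(q) = 2 - 73/q
B(P, r) = -196 (B(P, r) = -109 - 87 = -196)
h/B(31, -160) + k(f(5, z))/43109 = -41834/(-196) + (2 - 73*1/(5*(3 + 5)))/43109 = -41834*(-1/196) + (2 - 73/(5*8))*(1/43109) = 20917/98 + (2 - 73/40)*(1/43109) = 20917/98 + (7/40)*(1/43109) = 20917/98 + 7/1724360 = 18034219403/84493640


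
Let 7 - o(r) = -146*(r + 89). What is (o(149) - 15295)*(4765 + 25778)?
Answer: 594366780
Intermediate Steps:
o(r) = 13001 + 146*r (o(r) = 7 - (-146)*(r + 89) = 7 - (-146)*(89 + r) = 7 - (-12994 - 146*r) = 7 + (12994 + 146*r) = 13001 + 146*r)
(o(149) - 15295)*(4765 + 25778) = ((13001 + 146*149) - 15295)*(4765 + 25778) = ((13001 + 21754) - 15295)*30543 = (34755 - 15295)*30543 = 19460*30543 = 594366780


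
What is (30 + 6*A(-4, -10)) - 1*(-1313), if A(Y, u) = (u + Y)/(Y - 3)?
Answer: 1355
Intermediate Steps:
A(Y, u) = (Y + u)/(-3 + Y)
(30 + 6*A(-4, -10)) - 1*(-1313) = (30 + 6*((-4 - 10)/(-3 - 4))) - 1*(-1313) = (30 + 6*(-14/(-7))) + 1313 = (30 + 6*(-⅐*(-14))) + 1313 = (30 + 6*2) + 1313 = (30 + 12) + 1313 = 42 + 1313 = 1355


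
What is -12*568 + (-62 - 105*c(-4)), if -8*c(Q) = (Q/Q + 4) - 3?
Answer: -27407/4 ≈ -6851.8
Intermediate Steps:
c(Q) = -1/4 (c(Q) = -((Q/Q + 4) - 3)/8 = -((1 + 4) - 3)/8 = -(5 - 3)/8 = -1/8*2 = -1/4)
-12*568 + (-62 - 105*c(-4)) = -12*568 + (-62 - 105*(-1/4)) = -6816 + (-62 + 105/4) = -6816 - 143/4 = -27407/4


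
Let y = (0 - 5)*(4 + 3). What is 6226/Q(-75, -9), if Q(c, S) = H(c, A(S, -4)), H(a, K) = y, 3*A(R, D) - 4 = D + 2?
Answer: -6226/35 ≈ -177.89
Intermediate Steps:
y = -35 (y = -5*7 = -35)
A(R, D) = 2 + D/3 (A(R, D) = 4/3 + (D + 2)/3 = 4/3 + (2 + D)/3 = 4/3 + (2/3 + D/3) = 2 + D/3)
H(a, K) = -35
Q(c, S) = -35
6226/Q(-75, -9) = 6226/(-35) = 6226*(-1/35) = -6226/35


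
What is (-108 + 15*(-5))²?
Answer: 33489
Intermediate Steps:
(-108 + 15*(-5))² = (-108 - 75)² = (-183)² = 33489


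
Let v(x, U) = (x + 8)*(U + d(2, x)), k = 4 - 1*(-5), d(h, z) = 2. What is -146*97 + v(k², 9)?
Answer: -13183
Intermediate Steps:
k = 9 (k = 4 + 5 = 9)
v(x, U) = (2 + U)*(8 + x) (v(x, U) = (x + 8)*(U + 2) = (8 + x)*(2 + U) = (2 + U)*(8 + x))
-146*97 + v(k², 9) = -146*97 + (16 + 2*9² + 8*9 + 9*9²) = -14162 + (16 + 2*81 + 72 + 9*81) = -14162 + (16 + 162 + 72 + 729) = -14162 + 979 = -13183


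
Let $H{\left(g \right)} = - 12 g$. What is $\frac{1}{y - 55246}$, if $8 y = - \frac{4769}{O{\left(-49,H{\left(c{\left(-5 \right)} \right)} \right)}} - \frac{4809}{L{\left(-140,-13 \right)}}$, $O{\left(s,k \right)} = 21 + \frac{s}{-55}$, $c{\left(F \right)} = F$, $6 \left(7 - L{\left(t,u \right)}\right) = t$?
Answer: $- \frac{125216}{6923574415} \approx -1.8085 \cdot 10^{-5}$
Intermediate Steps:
$L{\left(t,u \right)} = 7 - \frac{t}{6}$
$O{\left(s,k \right)} = 21 - \frac{s}{55}$ ($O{\left(s,k \right)} = 21 + s \left(- \frac{1}{55}\right) = 21 - \frac{s}{55}$)
$y = - \frac{5891279}{125216}$ ($y = \frac{- \frac{4769}{21 - - \frac{49}{55}} - \frac{4809}{7 - - \frac{70}{3}}}{8} = \frac{- \frac{4769}{21 + \frac{49}{55}} - \frac{4809}{7 + \frac{70}{3}}}{8} = \frac{- \frac{4769}{\frac{1204}{55}} - \frac{4809}{\frac{91}{3}}}{8} = \frac{\left(-4769\right) \frac{55}{1204} - \frac{2061}{13}}{8} = \frac{- \frac{262295}{1204} - \frac{2061}{13}}{8} = \frac{1}{8} \left(- \frac{5891279}{15652}\right) = - \frac{5891279}{125216} \approx -47.049$)
$\frac{1}{y - 55246} = \frac{1}{- \frac{5891279}{125216} - 55246} = \frac{1}{- \frac{6923574415}{125216}} = - \frac{125216}{6923574415}$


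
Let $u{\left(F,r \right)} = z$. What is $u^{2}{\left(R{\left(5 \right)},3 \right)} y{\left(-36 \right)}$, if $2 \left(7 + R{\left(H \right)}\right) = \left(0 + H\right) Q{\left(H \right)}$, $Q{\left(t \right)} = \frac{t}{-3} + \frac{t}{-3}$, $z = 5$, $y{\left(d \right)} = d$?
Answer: $-900$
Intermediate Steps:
$Q{\left(t \right)} = - \frac{2 t}{3}$ ($Q{\left(t \right)} = t \left(- \frac{1}{3}\right) + t \left(- \frac{1}{3}\right) = - \frac{t}{3} - \frac{t}{3} = - \frac{2 t}{3}$)
$R{\left(H \right)} = -7 - \frac{H^{2}}{3}$ ($R{\left(H \right)} = -7 + \frac{\left(0 + H\right) \left(- \frac{2 H}{3}\right)}{2} = -7 + \frac{H \left(- \frac{2 H}{3}\right)}{2} = -7 + \frac{\left(- \frac{2}{3}\right) H^{2}}{2} = -7 - \frac{H^{2}}{3}$)
$u{\left(F,r \right)} = 5$
$u^{2}{\left(R{\left(5 \right)},3 \right)} y{\left(-36 \right)} = 5^{2} \left(-36\right) = 25 \left(-36\right) = -900$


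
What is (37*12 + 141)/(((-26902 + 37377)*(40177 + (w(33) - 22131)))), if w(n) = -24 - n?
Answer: 117/37686955 ≈ 3.1045e-6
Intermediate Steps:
(37*12 + 141)/(((-26902 + 37377)*(40177 + (w(33) - 22131)))) = (37*12 + 141)/(((-26902 + 37377)*(40177 + ((-24 - 1*33) - 22131)))) = (444 + 141)/((10475*(40177 + ((-24 - 33) - 22131)))) = 585/((10475*(40177 + (-57 - 22131)))) = 585/((10475*(40177 - 22188))) = 585/((10475*17989)) = 585/188434775 = 585*(1/188434775) = 117/37686955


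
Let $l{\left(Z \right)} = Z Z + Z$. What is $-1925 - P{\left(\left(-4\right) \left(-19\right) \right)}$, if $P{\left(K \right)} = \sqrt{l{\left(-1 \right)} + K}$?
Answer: $-1925 - 2 \sqrt{19} \approx -1933.7$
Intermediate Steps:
$l{\left(Z \right)} = Z + Z^{2}$ ($l{\left(Z \right)} = Z^{2} + Z = Z + Z^{2}$)
$P{\left(K \right)} = \sqrt{K}$ ($P{\left(K \right)} = \sqrt{- (1 - 1) + K} = \sqrt{\left(-1\right) 0 + K} = \sqrt{0 + K} = \sqrt{K}$)
$-1925 - P{\left(\left(-4\right) \left(-19\right) \right)} = -1925 - \sqrt{\left(-4\right) \left(-19\right)} = -1925 - \sqrt{76} = -1925 - 2 \sqrt{19}$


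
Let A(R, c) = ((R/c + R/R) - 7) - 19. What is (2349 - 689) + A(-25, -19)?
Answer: 31090/19 ≈ 1636.3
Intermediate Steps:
A(R, c) = -25 + R/c (A(R, c) = ((R/c + 1) - 7) - 19 = ((1 + R/c) - 7) - 19 = (-6 + R/c) - 19 = -25 + R/c)
(2349 - 689) + A(-25, -19) = (2349 - 689) + (-25 - 25/(-19)) = 1660 + (-25 - 25*(-1/19)) = 1660 + (-25 + 25/19) = 1660 - 450/19 = 31090/19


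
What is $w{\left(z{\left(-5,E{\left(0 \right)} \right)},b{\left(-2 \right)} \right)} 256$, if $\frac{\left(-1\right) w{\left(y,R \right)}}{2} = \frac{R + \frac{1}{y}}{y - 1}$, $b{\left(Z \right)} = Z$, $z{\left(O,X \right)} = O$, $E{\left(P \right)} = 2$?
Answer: $- \frac{2816}{15} \approx -187.73$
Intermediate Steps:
$w{\left(y,R \right)} = - \frac{2 \left(R + \frac{1}{y}\right)}{-1 + y}$ ($w{\left(y,R \right)} = - 2 \frac{R + \frac{1}{y}}{y - 1} = - 2 \frac{R + \frac{1}{y}}{-1 + y} = - \frac{2 \left(R + \frac{1}{y}\right)}{-1 + y}$)
$w{\left(z{\left(-5,E{\left(0 \right)} \right)},b{\left(-2 \right)} \right)} 256 = \frac{2 \left(-1 - \left(-2\right) \left(-5\right)\right)}{\left(-5\right) \left(-1 - 5\right)} 256 = 2 \left(- \frac{1}{5}\right) \frac{1}{-6} \left(-1 - 10\right) 256 = 2 \left(- \frac{1}{5}\right) \left(- \frac{1}{6}\right) \left(-11\right) 256 = \left(- \frac{11}{15}\right) 256 = - \frac{2816}{15}$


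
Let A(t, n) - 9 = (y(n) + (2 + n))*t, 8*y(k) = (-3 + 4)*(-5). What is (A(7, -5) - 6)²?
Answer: 32041/64 ≈ 500.64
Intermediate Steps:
y(k) = -5/8 (y(k) = ((-3 + 4)*(-5))/8 = (1*(-5))/8 = (⅛)*(-5) = -5/8)
A(t, n) = 9 + t*(11/8 + n) (A(t, n) = 9 + (-5/8 + (2 + n))*t = 9 + (11/8 + n)*t = 9 + t*(11/8 + n))
(A(7, -5) - 6)² = ((9 + (11/8)*7 - 5*7) - 6)² = ((9 + 77/8 - 35) - 6)² = (-131/8 - 6)² = (-179/8)² = 32041/64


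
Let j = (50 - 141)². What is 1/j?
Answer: 1/8281 ≈ 0.00012076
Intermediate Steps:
j = 8281 (j = (-91)² = 8281)
1/j = 1/8281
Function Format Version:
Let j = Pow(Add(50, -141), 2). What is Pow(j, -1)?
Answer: Rational(1, 8281) ≈ 0.00012076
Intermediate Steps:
j = 8281 (j = Pow(-91, 2) = 8281)
Pow(j, -1) = Pow(8281, -1) = Rational(1, 8281)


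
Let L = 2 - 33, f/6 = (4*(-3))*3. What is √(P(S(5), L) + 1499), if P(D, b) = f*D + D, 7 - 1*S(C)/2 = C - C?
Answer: I*√1511 ≈ 38.872*I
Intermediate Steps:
f = -216 (f = 6*((4*(-3))*3) = 6*(-12*3) = 6*(-36) = -216)
S(C) = 14 (S(C) = 14 - 2*(C - C) = 14 - 2*0 = 14 + 0 = 14)
L = -31
P(D, b) = -215*D (P(D, b) = -216*D + D = -215*D)
√(P(S(5), L) + 1499) = √(-215*14 + 1499) = √(-3010 + 1499) = √(-1511) = I*√1511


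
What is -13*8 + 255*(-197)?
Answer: -50339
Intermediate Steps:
-13*8 + 255*(-197) = -104 - 50235 = -50339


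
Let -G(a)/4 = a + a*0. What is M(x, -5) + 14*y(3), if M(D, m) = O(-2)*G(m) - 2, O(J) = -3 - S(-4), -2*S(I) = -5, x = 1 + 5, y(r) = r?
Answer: -70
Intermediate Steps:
x = 6
S(I) = 5/2 (S(I) = -½*(-5) = 5/2)
G(a) = -4*a (G(a) = -4*(a + a*0) = -4*(a + 0) = -4*a)
O(J) = -11/2 (O(J) = -3 - 1*5/2 = -3 - 5/2 = -11/2)
M(D, m) = -2 + 22*m (M(D, m) = -(-22)*m - 2 = 22*m - 2 = -2 + 22*m)
M(x, -5) + 14*y(3) = (-2 + 22*(-5)) + 14*3 = (-2 - 110) + 42 = -112 + 42 = -70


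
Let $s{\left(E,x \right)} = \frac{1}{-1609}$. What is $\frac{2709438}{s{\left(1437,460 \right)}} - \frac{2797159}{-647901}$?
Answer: $- \frac{2824515168930383}{647901} \approx -4.3595 \cdot 10^{9}$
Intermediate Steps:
$s{\left(E,x \right)} = - \frac{1}{1609}$
$\frac{2709438}{s{\left(1437,460 \right)}} - \frac{2797159}{-647901} = \frac{2709438}{- \frac{1}{1609}} - \frac{2797159}{-647901} = 2709438 \left(-1609\right) - - \frac{2797159}{647901} = -4359485742 + \frac{2797159}{647901} = - \frac{2824515168930383}{647901}$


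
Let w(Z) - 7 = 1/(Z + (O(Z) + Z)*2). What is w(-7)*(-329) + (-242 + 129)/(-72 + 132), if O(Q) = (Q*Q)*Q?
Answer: -13964773/6060 ≈ -2304.4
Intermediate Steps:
O(Q) = Q**3 (O(Q) = Q**2*Q = Q**3)
w(Z) = 7 + 1/(2*Z**3 + 3*Z) (w(Z) = 7 + 1/(Z + (Z**3 + Z)*2) = 7 + 1/(Z + (Z + Z**3)*2) = 7 + 1/(Z + (2*Z + 2*Z**3)) = 7 + 1/(2*Z**3 + 3*Z))
w(-7)*(-329) + (-242 + 129)/(-72 + 132) = ((1 + 14*(-7)**3 + 21*(-7))/((-7)*(3 + 2*(-7)**2)))*(-329) + (-242 + 129)/(-72 + 132) = -(1 + 14*(-343) - 147)/(7*(3 + 2*49))*(-329) - 113/60 = -(1 - 4802 - 147)/(7*(3 + 98))*(-329) - 113*1/60 = -1/7*(-4948)/101*(-329) - 113/60 = -1/7*1/101*(-4948)*(-329) - 113/60 = (4948/707)*(-329) - 113/60 = -232556/101 - 113/60 = -13964773/6060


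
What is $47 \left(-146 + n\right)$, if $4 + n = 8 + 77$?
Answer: $-3055$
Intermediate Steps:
$n = 81$ ($n = -4 + \left(8 + 77\right) = -4 + 85 = 81$)
$47 \left(-146 + n\right) = 47 \left(-146 + 81\right) = 47 \left(-65\right) = -3055$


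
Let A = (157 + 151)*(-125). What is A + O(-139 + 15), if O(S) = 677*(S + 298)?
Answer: 79298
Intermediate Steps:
A = -38500 (A = 308*(-125) = -38500)
O(S) = 201746 + 677*S (O(S) = 677*(298 + S) = 201746 + 677*S)
A + O(-139 + 15) = -38500 + (201746 + 677*(-139 + 15)) = -38500 + (201746 + 677*(-124)) = -38500 + (201746 - 83948) = -38500 + 117798 = 79298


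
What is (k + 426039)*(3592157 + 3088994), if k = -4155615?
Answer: -24917860421976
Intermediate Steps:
(k + 426039)*(3592157 + 3088994) = (-4155615 + 426039)*(3592157 + 3088994) = -3729576*6681151 = -24917860421976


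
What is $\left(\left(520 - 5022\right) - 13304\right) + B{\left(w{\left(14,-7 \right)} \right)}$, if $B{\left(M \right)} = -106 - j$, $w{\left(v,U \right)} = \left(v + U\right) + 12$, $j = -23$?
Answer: $-17889$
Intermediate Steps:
$w{\left(v,U \right)} = 12 + U + v$ ($w{\left(v,U \right)} = \left(U + v\right) + 12 = 12 + U + v$)
$B{\left(M \right)} = -83$ ($B{\left(M \right)} = -106 - -23 = -106 + 23 = -83$)
$\left(\left(520 - 5022\right) - 13304\right) + B{\left(w{\left(14,-7 \right)} \right)} = \left(\left(520 - 5022\right) - 13304\right) - 83 = \left(-4502 - 13304\right) - 83 = -17806 - 83 = -17889$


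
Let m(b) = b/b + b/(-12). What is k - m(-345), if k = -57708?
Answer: -230951/4 ≈ -57738.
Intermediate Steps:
m(b) = 1 - b/12 (m(b) = 1 + b*(-1/12) = 1 - b/12)
k - m(-345) = -57708 - (1 - 1/12*(-345)) = -57708 - (1 + 115/4) = -57708 - 1*119/4 = -57708 - 119/4 = -230951/4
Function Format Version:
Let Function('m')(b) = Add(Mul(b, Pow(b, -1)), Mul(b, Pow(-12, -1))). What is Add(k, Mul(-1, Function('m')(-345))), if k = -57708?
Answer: Rational(-230951, 4) ≈ -57738.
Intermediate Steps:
Function('m')(b) = Add(1, Mul(Rational(-1, 12), b)) (Function('m')(b) = Add(1, Mul(b, Rational(-1, 12))) = Add(1, Mul(Rational(-1, 12), b)))
Add(k, Mul(-1, Function('m')(-345))) = Add(-57708, Mul(-1, Add(1, Mul(Rational(-1, 12), -345)))) = Add(-57708, Mul(-1, Add(1, Rational(115, 4)))) = Add(-57708, Mul(-1, Rational(119, 4))) = Add(-57708, Rational(-119, 4)) = Rational(-230951, 4)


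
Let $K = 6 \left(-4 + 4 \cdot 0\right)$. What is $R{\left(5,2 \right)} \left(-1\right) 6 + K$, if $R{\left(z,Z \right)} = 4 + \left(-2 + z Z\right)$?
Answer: $-96$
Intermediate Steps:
$R{\left(z,Z \right)} = 2 + Z z$ ($R{\left(z,Z \right)} = 4 + \left(-2 + Z z\right) = 2 + Z z$)
$K = -24$ ($K = 6 \left(-4 + 0\right) = 6 \left(-4\right) = -24$)
$R{\left(5,2 \right)} \left(-1\right) 6 + K = \left(2 + 2 \cdot 5\right) \left(-1\right) 6 - 24 = \left(2 + 10\right) \left(-1\right) 6 - 24 = 12 \left(-1\right) 6 - 24 = \left(-12\right) 6 - 24 = -72 - 24 = -96$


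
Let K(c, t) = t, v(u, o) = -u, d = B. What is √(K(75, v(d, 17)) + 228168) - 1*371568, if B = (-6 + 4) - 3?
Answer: -371568 + √228173 ≈ -3.7109e+5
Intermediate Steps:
B = -5 (B = -2 - 3 = -5)
d = -5
√(K(75, v(d, 17)) + 228168) - 1*371568 = √(-1*(-5) + 228168) - 1*371568 = √(5 + 228168) - 371568 = √228173 - 371568 = -371568 + √228173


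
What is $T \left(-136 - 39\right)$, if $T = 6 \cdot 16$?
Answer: $-16800$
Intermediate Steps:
$T = 96$
$T \left(-136 - 39\right) = 96 \left(-136 - 39\right) = 96 \left(-175\right) = -16800$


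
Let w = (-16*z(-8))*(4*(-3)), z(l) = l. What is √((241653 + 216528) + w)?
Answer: √456645 ≈ 675.75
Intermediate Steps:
w = -1536 (w = (-16*(-8))*(4*(-3)) = 128*(-12) = -1536)
√((241653 + 216528) + w) = √((241653 + 216528) - 1536) = √(458181 - 1536) = √456645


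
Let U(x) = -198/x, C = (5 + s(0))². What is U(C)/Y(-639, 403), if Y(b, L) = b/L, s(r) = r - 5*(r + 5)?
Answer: 4433/14200 ≈ 0.31218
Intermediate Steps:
s(r) = -25 - 4*r (s(r) = r - 5*(5 + r) = r + (-25 - 5*r) = -25 - 4*r)
C = 400 (C = (5 + (-25 - 4*0))² = (5 + (-25 + 0))² = (5 - 25)² = (-20)² = 400)
U(C)/Y(-639, 403) = (-198/400)/((-639/403)) = (-198*1/400)/((-639*1/403)) = -99/(200*(-639/403)) = -99/200*(-403/639) = 4433/14200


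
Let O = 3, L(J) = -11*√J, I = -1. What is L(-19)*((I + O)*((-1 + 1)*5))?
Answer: 0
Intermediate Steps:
L(-19)*((I + O)*((-1 + 1)*5)) = (-11*I*√19)*((-1 + 3)*((-1 + 1)*5)) = (-11*I*√19)*(2*(0*5)) = (-11*I*√19)*(2*0) = -11*I*√19*0 = 0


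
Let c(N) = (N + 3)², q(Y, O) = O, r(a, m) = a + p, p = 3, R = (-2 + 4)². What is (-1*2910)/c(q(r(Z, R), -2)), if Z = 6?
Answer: -2910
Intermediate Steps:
R = 4 (R = 2² = 4)
r(a, m) = 3 + a (r(a, m) = a + 3 = 3 + a)
c(N) = (3 + N)²
(-1*2910)/c(q(r(Z, R), -2)) = (-1*2910)/((3 - 2)²) = -2910/(1²) = -2910/1 = -2910*1 = -2910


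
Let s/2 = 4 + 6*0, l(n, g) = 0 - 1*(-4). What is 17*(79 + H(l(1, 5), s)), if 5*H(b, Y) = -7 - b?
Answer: 6528/5 ≈ 1305.6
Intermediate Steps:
l(n, g) = 4 (l(n, g) = 0 + 4 = 4)
s = 8 (s = 2*(4 + 6*0) = 2*(4 + 0) = 2*4 = 8)
H(b, Y) = -7/5 - b/5 (H(b, Y) = (-7 - b)/5 = -7/5 - b/5)
17*(79 + H(l(1, 5), s)) = 17*(79 + (-7/5 - ⅕*4)) = 17*(79 + (-7/5 - ⅘)) = 17*(79 - 11/5) = 17*(384/5) = 6528/5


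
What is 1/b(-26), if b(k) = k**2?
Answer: 1/676 ≈ 0.0014793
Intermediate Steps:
1/b(-26) = 1/((-26)**2) = 1/676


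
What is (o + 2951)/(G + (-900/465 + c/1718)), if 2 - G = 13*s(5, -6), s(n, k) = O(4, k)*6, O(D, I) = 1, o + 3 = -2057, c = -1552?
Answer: -7908813/699800 ≈ -11.302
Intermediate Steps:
o = -2060 (o = -3 - 2057 = -2060)
s(n, k) = 6 (s(n, k) = 1*6 = 6)
G = -76 (G = 2 - 13*6 = 2 - 1*78 = 2 - 78 = -76)
(o + 2951)/(G + (-900/465 + c/1718)) = (-2060 + 2951)/(-76 + (-900/465 - 1552/1718)) = 891/(-76 + (-900*1/465 - 1552*1/1718)) = 891/(-76 + (-60/31 - 776/859)) = 891/(-76 - 75596/26629) = 891/(-2099400/26629) = 891*(-26629/2099400) = -7908813/699800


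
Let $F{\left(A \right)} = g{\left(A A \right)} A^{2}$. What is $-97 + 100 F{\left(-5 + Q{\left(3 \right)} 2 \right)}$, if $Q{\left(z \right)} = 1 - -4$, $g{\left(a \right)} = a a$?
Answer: $1562403$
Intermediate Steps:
$g{\left(a \right)} = a^{2}$
$Q{\left(z \right)} = 5$ ($Q{\left(z \right)} = 1 + 4 = 5$)
$F{\left(A \right)} = A^{6}$ ($F{\left(A \right)} = \left(A A\right)^{2} A^{2} = \left(A^{2}\right)^{2} A^{2} = A^{4} A^{2} = A^{6}$)
$-97 + 100 F{\left(-5 + Q{\left(3 \right)} 2 \right)} = -97 + 100 \left(-5 + 5 \cdot 2\right)^{6} = -97 + 100 \left(-5 + 10\right)^{6} = -97 + 100 \cdot 5^{6} = -97 + 100 \cdot 15625 = -97 + 1562500 = 1562403$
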